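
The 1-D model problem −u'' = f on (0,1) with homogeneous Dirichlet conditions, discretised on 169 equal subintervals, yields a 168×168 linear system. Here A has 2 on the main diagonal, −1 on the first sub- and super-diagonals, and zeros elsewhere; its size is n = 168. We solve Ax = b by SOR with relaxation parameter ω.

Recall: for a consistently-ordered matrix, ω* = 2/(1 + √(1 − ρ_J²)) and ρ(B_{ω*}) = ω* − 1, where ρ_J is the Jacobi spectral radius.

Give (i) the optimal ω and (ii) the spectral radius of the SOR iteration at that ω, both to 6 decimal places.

ω* = 1.963502, ρ_SOR = 0.963502

spectrum of D⁻¹(L+U) = {cos(kπ/169) : 1≤k≤168}; ρ_J = cos(π/169) = 0.999827.
root = sin(π/169) = 0.0185882  (since 1−cos² = sin²).
ω* = 2 / (1 + 0.0185882) = 2 / 1.0185882 ≈ 1.963502.
[ρ_SOR] ω* − 1 = 0.963502.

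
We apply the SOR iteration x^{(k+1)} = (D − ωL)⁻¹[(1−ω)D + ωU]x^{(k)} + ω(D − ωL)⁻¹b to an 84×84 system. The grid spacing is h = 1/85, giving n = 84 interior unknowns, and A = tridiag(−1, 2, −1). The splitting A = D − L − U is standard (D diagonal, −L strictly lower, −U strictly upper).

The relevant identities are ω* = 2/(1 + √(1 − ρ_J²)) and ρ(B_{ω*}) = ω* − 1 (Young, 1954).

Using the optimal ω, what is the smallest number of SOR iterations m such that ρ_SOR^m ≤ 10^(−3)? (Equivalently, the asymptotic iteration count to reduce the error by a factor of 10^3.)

spectrum of D⁻¹(L+U) = {cos(kπ/85) : 1≤k≤84}; ρ_J = cos(π/85) = 0.9993171.
1 − cos²(π/85) = sin²(π/85) ⇒ √(1−ρ_J²) = sin(π/85) = 0.0369515.
ω* = 2 / (1 + 0.0369515) = 2 / 1.0369515 ≈ 1.9287305.
ρ(B_{ω*}) = ω*−1 = 0.9287305
3·ln10 = 6.90776; −ln(0.9287305) = 0.0739367; m = ⌈6.90776/0.0739367⌉ = ⌈93.428⌉ = 94.

m = 94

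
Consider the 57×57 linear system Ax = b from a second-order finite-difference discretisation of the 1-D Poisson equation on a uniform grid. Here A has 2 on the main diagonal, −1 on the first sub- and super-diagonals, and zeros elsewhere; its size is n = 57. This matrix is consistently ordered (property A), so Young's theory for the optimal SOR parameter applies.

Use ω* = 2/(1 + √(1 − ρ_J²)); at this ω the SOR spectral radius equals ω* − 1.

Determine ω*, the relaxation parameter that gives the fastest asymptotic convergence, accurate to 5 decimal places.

ω* = 1.89728

spectrum of D⁻¹(L+U) = {cos(kπ/58) : 1≤k≤57}; ρ_J = cos(π/58) = 0.99853.
root = sin(π/58) = 0.054139  (since 1−cos² = sin²).
ω* = 2/(1+0.054139) = 1.89728
ρ_SOR = ω* − 1 = 1.89728 − 1 = 0.89728.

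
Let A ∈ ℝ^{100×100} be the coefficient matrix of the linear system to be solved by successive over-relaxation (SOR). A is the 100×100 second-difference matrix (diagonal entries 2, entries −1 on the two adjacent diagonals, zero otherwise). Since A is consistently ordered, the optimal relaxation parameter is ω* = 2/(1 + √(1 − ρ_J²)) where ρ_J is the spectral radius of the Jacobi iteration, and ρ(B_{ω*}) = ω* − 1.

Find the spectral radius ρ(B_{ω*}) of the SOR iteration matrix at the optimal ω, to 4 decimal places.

ρ_SOR = 0.9397

[ρ_J] n=100: ρ(B_J) = cos(π/(n+1)) = cos(π/101) = 0.9995.
√(1−ρ_J²) simplifies to sin(π/101) = 0.03110.
ω* = 2/(1+0.03110) = 1.9397
ρ(B_{ω*}) = ω*−1 = 0.9397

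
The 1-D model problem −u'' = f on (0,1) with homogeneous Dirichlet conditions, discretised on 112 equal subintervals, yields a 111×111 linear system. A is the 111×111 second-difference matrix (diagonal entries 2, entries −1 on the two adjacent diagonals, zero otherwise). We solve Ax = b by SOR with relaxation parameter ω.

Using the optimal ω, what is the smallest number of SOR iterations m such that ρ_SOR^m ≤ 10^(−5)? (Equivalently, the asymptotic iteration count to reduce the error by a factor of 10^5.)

m = 206

n=111: λ(B_J) = 1 − λ(A)/2 = cos(kπ/112); k=1 gives ρ_J = 0.9996066.
root = sin(π/112) = 0.0280463  (since 1−cos² = sin²).
ω* = 2/(1+0.0280463) = 1.9454377
ρ_SOR = ω* − 1 = 1.9454377 − 1 = 0.9454377.
ρ_SOR^m ≤ 10^(−5) ⇔ m ≥ 5·ln10/(−ln 0.9454377) = 11.5129/0.0561073 = 205.194; m = ⌈205.194⌉ = 206.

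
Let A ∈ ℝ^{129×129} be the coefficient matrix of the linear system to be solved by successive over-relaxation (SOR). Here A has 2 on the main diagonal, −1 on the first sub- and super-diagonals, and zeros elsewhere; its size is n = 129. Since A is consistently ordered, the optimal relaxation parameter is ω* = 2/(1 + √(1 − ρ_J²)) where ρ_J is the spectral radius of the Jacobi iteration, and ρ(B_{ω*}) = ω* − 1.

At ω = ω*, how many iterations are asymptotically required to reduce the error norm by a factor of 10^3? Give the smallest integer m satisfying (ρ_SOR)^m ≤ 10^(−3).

m = 143

½·tridiag(1,0,1) at n=129: λ_k = cos(kπ/130); max |λ| at k=1 ⇒ ρ_J = cos(π/130) ≈ 0.9997080.
√(1−ρ_J²) simplifies to sin(π/130) = 0.0241637.
Then 2/(1+√(1−ρ_J²)) = 2/(1+0.0241637); ω* = 2/1.0241637 = 1.9528128.
and ρ(B_{ω*}) = 1.9528128 − 1 = 0.9528128.
3·ln10 = 6.90776; −ln(0.9528128) = 0.0483368; m = ⌈6.90776/0.0483368⌉ = ⌈142.909⌉ = 143.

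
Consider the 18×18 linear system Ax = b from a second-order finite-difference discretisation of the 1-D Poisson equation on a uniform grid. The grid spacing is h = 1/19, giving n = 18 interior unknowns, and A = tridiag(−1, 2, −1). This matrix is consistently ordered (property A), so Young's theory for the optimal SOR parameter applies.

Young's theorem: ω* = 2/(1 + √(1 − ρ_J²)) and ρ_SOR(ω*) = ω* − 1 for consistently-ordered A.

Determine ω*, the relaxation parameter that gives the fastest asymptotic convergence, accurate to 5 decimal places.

ω* = 1.71734

spectrum of D⁻¹(L+U) = {cos(kπ/19) : 1≤k≤18}; ρ_J = cos(π/19) = 0.98636.
√(1−ρ_J²) simplifies to sin(π/19) = 0.164595.
[ω*] 2 ÷ (1 + 0.164595) = 2 ÷ 1.164595 = 1.71734.
ρ_SOR = ω* − 1 ≈ 0.71734.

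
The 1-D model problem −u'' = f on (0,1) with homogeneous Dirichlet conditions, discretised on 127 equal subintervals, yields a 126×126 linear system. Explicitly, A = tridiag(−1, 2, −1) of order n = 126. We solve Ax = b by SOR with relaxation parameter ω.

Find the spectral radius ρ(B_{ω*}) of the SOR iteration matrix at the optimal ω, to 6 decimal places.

ρ_SOR = 0.951725

ρ_J = max_k |cos(kπ/127)| = cos(π/127) = 0.999694
√(1−ρ_J²) = |sin(π/127)| = 0.0247344
So ω* = 2/1.0247344 = 1.951725 (Young).
and ρ(B_{ω*}) = 1.951725 − 1 = 0.951725.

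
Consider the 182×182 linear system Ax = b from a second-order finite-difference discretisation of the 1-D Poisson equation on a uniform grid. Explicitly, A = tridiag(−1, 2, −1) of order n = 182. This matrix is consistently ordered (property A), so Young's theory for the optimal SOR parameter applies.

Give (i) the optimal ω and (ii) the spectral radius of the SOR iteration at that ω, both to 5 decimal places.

½·tridiag(1,0,1) at n=182: λ_k = cos(kπ/183); max |λ| at k=1 ⇒ ρ_J = cos(π/183) ≈ 0.99985.
√(1 − cos²(π/183)) = sin(π/183) ≈ 0.017166.
ω* = 2/(1 + 0.017166) = 2/1.017166 = 1.96625.
and ρ(B_{ω*}) = 1.96625 − 1 = 0.96625.

ω* = 1.96625, ρ_SOR = 0.96625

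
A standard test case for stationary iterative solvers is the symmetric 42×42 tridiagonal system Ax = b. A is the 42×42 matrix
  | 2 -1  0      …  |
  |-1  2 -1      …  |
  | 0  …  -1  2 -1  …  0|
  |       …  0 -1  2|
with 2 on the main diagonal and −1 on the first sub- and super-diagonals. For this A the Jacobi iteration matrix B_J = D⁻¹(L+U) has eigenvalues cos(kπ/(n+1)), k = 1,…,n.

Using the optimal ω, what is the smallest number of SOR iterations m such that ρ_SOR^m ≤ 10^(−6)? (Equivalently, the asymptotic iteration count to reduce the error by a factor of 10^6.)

m = 95

n=42: λ(B_J) = 1 − λ(A)/2 = cos(kπ/43); k=1 gives ρ_J = 0.9973323.
√(1−ρ_J²) simplifies to sin(π/43) = 0.0729953.
[ω*] 2 ÷ (1 + 0.0729953) = 2 ÷ 1.0729953 = 1.8639411.
[ρ_SOR] ω* − 1 = 0.8639411.
6·ln10 = 13.8155; −ln(0.8639411) = 0.146251; m = ⌈13.8155/0.146251⌉ = ⌈94.464⌉ = 95.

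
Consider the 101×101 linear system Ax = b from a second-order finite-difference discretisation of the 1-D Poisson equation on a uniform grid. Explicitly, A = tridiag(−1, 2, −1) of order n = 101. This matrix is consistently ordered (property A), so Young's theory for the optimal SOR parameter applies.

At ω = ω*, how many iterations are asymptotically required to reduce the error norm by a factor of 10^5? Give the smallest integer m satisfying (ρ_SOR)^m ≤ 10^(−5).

m = 187

With n=101, ρ(Jacobi) = cos(π/102) = 0.9995257.
root = sin(π/102) = 0.0307951  (since 1−cos² = sin²).
ω* = 2/(1 + 0.0307951) = 2/1.0307951 = 1.9402498.
ρ_SOR = ω* − 1 = 1.9402498 − 1 = 0.9402498.
For 5 digits: m = 5·ln10 / (−ln 0.9402498) = 11.5129/0.0616097 = 186.868; round up → m = 187.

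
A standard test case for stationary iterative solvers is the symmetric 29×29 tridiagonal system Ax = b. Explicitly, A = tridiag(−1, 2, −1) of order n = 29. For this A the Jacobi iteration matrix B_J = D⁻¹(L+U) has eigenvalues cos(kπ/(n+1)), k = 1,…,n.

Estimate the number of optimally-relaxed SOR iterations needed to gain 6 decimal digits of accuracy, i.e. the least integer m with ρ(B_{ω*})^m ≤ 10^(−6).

½·tridiag(1,0,1) at n=29: λ_k = cos(kπ/30); max |λ| at k=1 ⇒ ρ_J = cos(π/30) ≈ 0.9945219.
root = sin(π/30) = 0.1045285  (since 1−cos² = sin²).
Young: ω* = 2/(1+√(1−ρ_J²)) = 2/(1+0.1045285) = 2/1.1045285 = 1.8107274.
Hence ρ(B_{ω*}) = 1.8107274 − 1 = 0.8107274.
(0.8107274)^m ≤ 10^{−6}  ⇒  m·ln(0.8107274) ≤ −6·ln10  ⇒  m ≥ 65.844  ⇒  m = 66

m = 66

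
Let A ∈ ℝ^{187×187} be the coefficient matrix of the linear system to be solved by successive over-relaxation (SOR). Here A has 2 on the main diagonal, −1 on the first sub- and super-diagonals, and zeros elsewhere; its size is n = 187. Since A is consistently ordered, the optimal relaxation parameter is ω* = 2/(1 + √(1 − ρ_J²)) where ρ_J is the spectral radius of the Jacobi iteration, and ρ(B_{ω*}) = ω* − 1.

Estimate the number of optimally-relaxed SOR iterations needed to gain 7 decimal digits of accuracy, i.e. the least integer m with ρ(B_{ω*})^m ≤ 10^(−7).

B_J for the 187×187 system has eigenvalues cos(kπ/188); ρ_J = cos(π/188) = 0.9998604.
√(1−ρ_J²) simplifies to sin(π/188) = 0.0167098.
Young: ω* = 2/(1+√(1−ρ_J²)) = 2/(1+0.0167098) = 2/1.0167098 = 1.9671297.
and ρ(B_{ω*}) = 1.9671297 − 1 = 0.9671297.
7·ln10 = 16.1181; −ln(0.9671297) = 0.0334227; m = ⌈16.1181/0.0334227⌉ = ⌈482.250⌉ = 483.

m = 483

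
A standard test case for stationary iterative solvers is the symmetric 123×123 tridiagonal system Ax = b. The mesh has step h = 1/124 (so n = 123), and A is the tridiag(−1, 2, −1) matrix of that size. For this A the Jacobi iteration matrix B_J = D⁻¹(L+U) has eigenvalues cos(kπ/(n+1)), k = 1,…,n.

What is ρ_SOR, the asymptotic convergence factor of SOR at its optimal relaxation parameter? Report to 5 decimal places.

ρ_SOR = 0.95059

n=123: λ(B_J) = 1 − λ(A)/2 = cos(kπ/124); k=1 gives ρ_J = 0.99968.
√(1 − cos²(π/124)) = sin(π/124) ≈ 0.025333.
[ω*] 2 ÷ (1 + 0.025333) = 2 ÷ 1.025333 = 1.95059.
At ω = 1.95059 every |λ(B_ω)| = ω−1, so ρ_SOR = 0.95059.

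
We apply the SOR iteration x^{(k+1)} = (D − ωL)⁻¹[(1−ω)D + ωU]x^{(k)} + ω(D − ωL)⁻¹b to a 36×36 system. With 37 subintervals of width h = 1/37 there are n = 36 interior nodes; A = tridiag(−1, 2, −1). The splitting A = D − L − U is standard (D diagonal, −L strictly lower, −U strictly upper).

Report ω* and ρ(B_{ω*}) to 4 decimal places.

[ρ_J] n=36: ρ(B_J) = cos(π/(n+1)) = cos(π/37) = 0.9964.
root = sin(π/37) = 0.08481  (since 1−cos² = sin²).
Young: ω* = 2/(1+√(1−ρ_J²)) = 2/(1+0.08481) = 2/1.08481 = 1.8436.
At ω = 1.8436 every |λ(B_ω)| = ω−1, so ρ_SOR = 0.8436.

ω* = 1.8436, ρ_SOR = 0.8436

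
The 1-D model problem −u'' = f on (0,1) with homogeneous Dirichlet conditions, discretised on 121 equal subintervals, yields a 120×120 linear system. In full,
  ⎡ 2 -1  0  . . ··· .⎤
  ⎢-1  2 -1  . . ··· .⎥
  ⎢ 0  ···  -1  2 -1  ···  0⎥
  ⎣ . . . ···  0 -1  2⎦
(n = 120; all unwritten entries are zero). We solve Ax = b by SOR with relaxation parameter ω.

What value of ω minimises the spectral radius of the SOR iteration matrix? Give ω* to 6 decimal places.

ω* = 1.949392

spectrum of D⁻¹(L+U) = {cos(kπ/121) : 1≤k≤120}; ρ_J = cos(π/121) = 0.999663.
root = sin(π/121) = 0.0259607  (since 1−cos² = sin²).
Young: ω* = 2/(1+√(1−ρ_J²)) = 2/(1+0.0259607) = 2/1.0259607 = 1.949392.
Hence ρ(B_{ω*}) = 1.949392 − 1 = 0.949392.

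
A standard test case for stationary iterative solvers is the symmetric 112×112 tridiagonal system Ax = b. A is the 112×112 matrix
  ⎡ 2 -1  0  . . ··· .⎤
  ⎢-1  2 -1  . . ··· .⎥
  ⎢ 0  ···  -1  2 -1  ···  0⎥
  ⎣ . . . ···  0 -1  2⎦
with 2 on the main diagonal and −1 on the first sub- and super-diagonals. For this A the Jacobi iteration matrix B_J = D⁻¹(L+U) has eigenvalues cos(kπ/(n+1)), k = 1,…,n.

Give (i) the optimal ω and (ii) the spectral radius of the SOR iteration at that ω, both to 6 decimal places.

n=112: λ(B_J) = 1 − λ(A)/2 = cos(kπ/113); k=1 gives ρ_J = 0.999614.
√(1−ρ_J²) simplifies to sin(π/113) = 0.0277981.
[ω*] 2 ÷ (1 + 0.0277981) = 2 ÷ 1.0277981 = 1.945907.
Hence ρ(B_{ω*}) = 1.945907 − 1 = 0.945907.

ω* = 1.945907, ρ_SOR = 0.945907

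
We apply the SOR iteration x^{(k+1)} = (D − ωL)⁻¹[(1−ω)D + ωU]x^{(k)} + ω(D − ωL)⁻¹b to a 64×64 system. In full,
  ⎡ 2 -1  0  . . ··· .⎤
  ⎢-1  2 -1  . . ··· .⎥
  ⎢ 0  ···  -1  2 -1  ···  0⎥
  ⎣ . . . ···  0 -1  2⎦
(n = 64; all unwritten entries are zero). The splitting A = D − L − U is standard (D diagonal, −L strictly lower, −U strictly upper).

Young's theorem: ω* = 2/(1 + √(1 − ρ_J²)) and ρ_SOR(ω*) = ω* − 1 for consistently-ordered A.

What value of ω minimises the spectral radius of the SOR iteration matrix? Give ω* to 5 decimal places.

ω* = 1.90783

½·tridiag(1,0,1) at n=64: λ_k = cos(kπ/65); max |λ| at k=1 ⇒ ρ_J = cos(π/65) ≈ 0.99883.
1 − cos²(π/65) = sin²(π/65) ⇒ √(1−ρ_J²) = sin(π/65) = 0.048313.
ω* = 2/(1 + 0.048313) = 2/1.048313 = 1.90783.
ρ(B_{ω*}) = ω*−1 = 0.90783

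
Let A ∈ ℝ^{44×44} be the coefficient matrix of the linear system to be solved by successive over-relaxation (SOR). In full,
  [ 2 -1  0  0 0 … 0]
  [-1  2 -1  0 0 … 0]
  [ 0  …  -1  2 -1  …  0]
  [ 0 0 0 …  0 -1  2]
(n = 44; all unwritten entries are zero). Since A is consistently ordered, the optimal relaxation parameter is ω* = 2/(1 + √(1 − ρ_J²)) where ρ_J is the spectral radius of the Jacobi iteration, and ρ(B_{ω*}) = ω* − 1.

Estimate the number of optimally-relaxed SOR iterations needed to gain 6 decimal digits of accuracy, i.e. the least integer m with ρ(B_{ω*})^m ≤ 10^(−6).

m = 99

[ρ_J] n=44: ρ(B_J) = cos(π/(n+1)) = cos(π/45) = 0.9975641.
√(1 − cos²(π/45)) = sin(π/45) ≈ 0.0697565.
So ω* = 2/1.0697565 = 1.8695843 (Young).
[ρ_SOR] ω* − 1 = 0.8695843.
m ≥ 6·ln10 / (−ln 0.8695843) = 98.866; smallest integer m = 99.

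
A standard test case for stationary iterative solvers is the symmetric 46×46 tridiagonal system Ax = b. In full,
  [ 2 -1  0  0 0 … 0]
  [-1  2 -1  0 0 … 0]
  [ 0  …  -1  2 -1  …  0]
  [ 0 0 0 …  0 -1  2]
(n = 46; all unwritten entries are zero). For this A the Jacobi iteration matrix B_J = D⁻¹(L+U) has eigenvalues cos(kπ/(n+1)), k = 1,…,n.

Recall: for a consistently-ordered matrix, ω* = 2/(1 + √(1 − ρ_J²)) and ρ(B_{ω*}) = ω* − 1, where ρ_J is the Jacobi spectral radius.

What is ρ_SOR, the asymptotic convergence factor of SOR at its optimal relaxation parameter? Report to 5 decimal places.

½·tridiag(1,0,1) at n=46: λ_k = cos(kπ/47); max |λ| at k=1 ⇒ ρ_J = cos(π/47) ≈ 0.99777.
√(1−ρ_J²) = |sin(π/47)| = 0.066793
Young: ω* = 2/(1+√(1−ρ_J²)) = 2/(1+0.066793) = 2/1.066793 = 1.87478.
Hence ρ(B_{ω*}) = 1.87478 − 1 = 0.87478.

ρ_SOR = 0.87478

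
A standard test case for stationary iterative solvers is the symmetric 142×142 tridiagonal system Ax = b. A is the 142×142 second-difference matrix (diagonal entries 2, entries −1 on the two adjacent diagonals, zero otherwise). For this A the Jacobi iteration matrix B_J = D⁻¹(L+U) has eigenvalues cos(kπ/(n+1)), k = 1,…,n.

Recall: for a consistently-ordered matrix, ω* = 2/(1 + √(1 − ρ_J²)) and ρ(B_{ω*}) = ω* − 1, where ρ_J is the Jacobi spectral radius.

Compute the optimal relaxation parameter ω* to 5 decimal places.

ω* = 1.95701

n=142: λ(B_J) = 1 − λ(A)/2 = cos(kπ/143); k=1 gives ρ_J = 0.99976.
√(1−ρ_J²) simplifies to sin(π/143) = 0.021967.
ω* = 2/(1+0.021967) = 1.95701
ρ_SOR = ω* − 1 = 1.95701 − 1 = 0.95701.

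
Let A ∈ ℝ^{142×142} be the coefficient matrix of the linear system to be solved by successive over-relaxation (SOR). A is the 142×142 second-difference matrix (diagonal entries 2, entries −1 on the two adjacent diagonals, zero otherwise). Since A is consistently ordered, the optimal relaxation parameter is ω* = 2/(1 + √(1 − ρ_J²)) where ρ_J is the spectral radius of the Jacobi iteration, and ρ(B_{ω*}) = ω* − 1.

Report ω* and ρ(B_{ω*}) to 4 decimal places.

ρ_J = max_k |cos(kπ/143)| = cos(π/143) = 0.9998
root = sin(π/143) = 0.02197  (since 1−cos² = sin²).
ω* = 2 / (1 + 0.02197) = 2 / 1.02197 ≈ 1.9570.
At ω = 1.9570 every |λ(B_ω)| = ω−1, so ρ_SOR = 0.9570.

ω* = 1.9570, ρ_SOR = 0.9570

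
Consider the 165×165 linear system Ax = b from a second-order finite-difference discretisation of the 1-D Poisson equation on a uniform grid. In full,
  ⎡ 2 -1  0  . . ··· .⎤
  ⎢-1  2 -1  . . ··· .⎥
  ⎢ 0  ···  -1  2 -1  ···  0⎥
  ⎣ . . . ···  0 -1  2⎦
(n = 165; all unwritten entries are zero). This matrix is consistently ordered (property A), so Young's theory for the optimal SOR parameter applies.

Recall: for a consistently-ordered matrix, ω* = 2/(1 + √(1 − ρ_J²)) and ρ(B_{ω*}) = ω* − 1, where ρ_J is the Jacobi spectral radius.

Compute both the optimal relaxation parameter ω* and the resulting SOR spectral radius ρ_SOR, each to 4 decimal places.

ω* = 1.9629, ρ_SOR = 0.9629

½·tridiag(1,0,1) at n=165: λ_k = cos(kπ/166); max |λ| at k=1 ⇒ ρ_J = cos(π/166) ≈ 0.9998.
root = sin(π/166) = 0.01892  (since 1−cos² = sin²).
ω* = 2 / (1 + 0.01892) = 2 / 1.01892 ≈ 1.9629.
ρ(B_{ω*}) = ω*−1 = 0.9629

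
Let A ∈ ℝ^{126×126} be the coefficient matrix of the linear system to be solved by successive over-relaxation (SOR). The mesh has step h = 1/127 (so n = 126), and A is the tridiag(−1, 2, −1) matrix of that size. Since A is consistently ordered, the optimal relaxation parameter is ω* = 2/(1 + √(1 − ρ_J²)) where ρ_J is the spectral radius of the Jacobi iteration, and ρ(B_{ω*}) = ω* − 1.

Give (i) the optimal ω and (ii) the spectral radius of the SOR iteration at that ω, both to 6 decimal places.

ω* = 1.951725, ρ_SOR = 0.951725

spectrum of D⁻¹(L+U) = {cos(kπ/127) : 1≤k≤126}; ρ_J = cos(π/127) = 0.999694.
√(1 − cos²(π/127)) = sin(π/127) ≈ 0.0247344.
ω* = 2/(1 + 0.0247344) = 2/1.0247344 = 1.951725.
Hence ρ(B_{ω*}) = 1.951725 − 1 = 0.951725.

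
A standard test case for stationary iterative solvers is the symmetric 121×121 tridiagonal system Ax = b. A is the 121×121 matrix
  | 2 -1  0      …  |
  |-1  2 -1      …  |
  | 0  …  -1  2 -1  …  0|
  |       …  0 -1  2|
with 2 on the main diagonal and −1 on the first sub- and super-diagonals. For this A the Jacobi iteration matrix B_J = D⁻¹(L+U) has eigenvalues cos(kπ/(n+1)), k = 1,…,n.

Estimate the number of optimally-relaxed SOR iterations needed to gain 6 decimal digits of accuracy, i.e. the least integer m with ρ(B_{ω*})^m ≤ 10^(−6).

m = 269

B_J for the 121×121 system has eigenvalues cos(kπ/122); ρ_J = cos(π/122) = 0.9996685.
1 − cos²(π/122) = sin²(π/122) ⇒ √(1−ρ_J²) = sin(π/122) = 0.0257479.
ω* = 2/(1 + 0.0257479) = 2/1.0257479 = 1.9497968.
ρ(B_{ω*}) = ω*−1 = 0.9497968
(0.9497968)^m ≤ 10^{−6}  ⇒  m·ln(0.9497968) ≤ −6·ln10  ⇒  m ≥ 268.225  ⇒  m = 269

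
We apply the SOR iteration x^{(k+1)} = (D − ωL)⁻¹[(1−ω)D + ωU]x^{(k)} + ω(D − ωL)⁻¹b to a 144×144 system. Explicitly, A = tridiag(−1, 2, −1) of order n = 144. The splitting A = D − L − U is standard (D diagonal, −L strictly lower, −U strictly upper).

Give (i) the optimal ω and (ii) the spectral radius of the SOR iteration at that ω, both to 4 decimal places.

ω* = 1.9576, ρ_SOR = 0.9576

n=144: λ(B_J) = 1 − λ(A)/2 = cos(kπ/145); k=1 gives ρ_J = 0.9998.
1 − cos²(π/145) = sin²(π/145) ⇒ √(1−ρ_J²) = sin(π/145) = 0.02166.
ω* = 2/(1+0.02166) = 1.9576
[ρ_SOR] ω* − 1 = 0.9576.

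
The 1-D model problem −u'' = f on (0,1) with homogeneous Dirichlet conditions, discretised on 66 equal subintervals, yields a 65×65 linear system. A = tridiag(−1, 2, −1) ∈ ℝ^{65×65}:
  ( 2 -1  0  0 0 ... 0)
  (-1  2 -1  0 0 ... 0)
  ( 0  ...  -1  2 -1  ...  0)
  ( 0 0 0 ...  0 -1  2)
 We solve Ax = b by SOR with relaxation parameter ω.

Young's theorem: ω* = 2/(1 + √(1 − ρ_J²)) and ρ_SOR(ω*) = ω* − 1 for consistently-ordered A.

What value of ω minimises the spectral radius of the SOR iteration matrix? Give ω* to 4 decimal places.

½·tridiag(1,0,1) at n=65: λ_k = cos(kπ/66); max |λ| at k=1 ⇒ ρ_J = cos(π/66) ≈ 0.9989.
√(1−ρ_J²) = |sin(π/66)| = 0.04758
ω* = 2 / (1 + 0.04758) = 2 / 1.04758 ≈ 1.9092.
and ρ(B_{ω*}) = 1.9092 − 1 = 0.9092.

ω* = 1.9092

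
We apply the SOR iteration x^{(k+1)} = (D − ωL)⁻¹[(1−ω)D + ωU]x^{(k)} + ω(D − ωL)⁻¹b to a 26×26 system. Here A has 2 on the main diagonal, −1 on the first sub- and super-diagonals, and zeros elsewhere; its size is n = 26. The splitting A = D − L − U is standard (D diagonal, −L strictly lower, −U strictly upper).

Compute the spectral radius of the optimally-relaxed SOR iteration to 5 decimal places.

ρ_SOR = 0.79197

With n=26, ρ(Jacobi) = cos(π/27) = 0.99324.
1 − cos²(π/27) = sin²(π/27) ⇒ √(1−ρ_J²) = sin(π/27) = 0.116093.
[ω*] 2 ÷ (1 + 0.116093) = 2 ÷ 1.116093 = 1.79197.
and ρ(B_{ω*}) = 1.79197 − 1 = 0.79197.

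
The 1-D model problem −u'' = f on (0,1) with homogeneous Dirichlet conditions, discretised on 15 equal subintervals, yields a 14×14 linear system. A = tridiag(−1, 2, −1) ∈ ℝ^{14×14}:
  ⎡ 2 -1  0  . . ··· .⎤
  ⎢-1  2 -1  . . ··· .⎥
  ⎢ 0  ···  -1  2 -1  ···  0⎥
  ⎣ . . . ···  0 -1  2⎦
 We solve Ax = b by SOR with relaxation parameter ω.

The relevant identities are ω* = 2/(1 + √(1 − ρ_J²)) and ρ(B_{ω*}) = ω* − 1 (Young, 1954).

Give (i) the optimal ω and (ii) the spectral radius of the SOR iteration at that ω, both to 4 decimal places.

ω* = 1.6558, ρ_SOR = 0.6558

With n=14, ρ(Jacobi) = cos(π/15) = 0.9781.
√(1 − cos²(π/15)) = sin(π/15) ≈ 0.20791.
Then 2/(1+√(1−ρ_J²)) = 2/(1+0.20791); ω* = 2/1.20791 = 1.6558.
ρ_SOR = ω* − 1 ≈ 0.6558.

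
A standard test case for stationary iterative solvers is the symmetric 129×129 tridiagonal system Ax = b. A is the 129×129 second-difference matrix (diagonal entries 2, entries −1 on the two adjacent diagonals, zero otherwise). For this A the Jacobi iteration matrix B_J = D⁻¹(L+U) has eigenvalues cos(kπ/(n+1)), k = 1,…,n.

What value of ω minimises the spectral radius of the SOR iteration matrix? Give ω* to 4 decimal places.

ω* = 1.9528

spectrum of D⁻¹(L+U) = {cos(kπ/130) : 1≤k≤129}; ρ_J = cos(π/130) = 0.9997.
√(1−ρ_J²) = |sin(π/130)| = 0.02416
ω* = 2 / (1 + 0.02416) = 2 / 1.02416 ≈ 1.9528.
Hence ρ(B_{ω*}) = 1.9528 − 1 = 0.9528.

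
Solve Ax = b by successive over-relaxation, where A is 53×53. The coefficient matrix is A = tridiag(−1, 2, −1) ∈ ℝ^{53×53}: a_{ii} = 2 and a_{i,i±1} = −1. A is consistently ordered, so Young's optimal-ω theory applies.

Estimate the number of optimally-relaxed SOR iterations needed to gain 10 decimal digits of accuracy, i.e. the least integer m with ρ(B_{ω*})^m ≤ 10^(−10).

With n=53, ρ(Jacobi) = cos(π/54) = 0.9983082.
√(1−ρ_J²) simplifies to sin(π/54) = 0.0581448.
Young: ω* = 2/(1+√(1−ρ_J²)) = 2/(1+0.0581448) = 2/1.0581448 = 1.8901005.
ρ_SOR = ω* − 1 = 1.8901005 − 1 = 0.8901005.
10·ln10 = 23.0259; −ln(0.8901005) = 0.116421; m = ⌈23.0259/0.116421⌉ = ⌈197.781⌉ = 198.

m = 198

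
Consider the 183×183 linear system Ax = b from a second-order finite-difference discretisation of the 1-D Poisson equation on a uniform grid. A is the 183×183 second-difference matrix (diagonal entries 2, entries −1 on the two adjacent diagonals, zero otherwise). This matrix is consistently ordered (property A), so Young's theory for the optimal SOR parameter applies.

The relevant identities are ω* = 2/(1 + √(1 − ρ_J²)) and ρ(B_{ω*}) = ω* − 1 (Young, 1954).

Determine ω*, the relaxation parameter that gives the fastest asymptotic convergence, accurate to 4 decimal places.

With n=183, ρ(Jacobi) = cos(π/184) = 0.9999.
√(1−ρ_J²) = |sin(π/184)| = 0.01707
Then 2/(1+√(1−ρ_J²)) = 2/(1+0.01707); ω* = 2/1.01707 = 1.9664.
[ρ_SOR] ω* − 1 = 0.9664.

ω* = 1.9664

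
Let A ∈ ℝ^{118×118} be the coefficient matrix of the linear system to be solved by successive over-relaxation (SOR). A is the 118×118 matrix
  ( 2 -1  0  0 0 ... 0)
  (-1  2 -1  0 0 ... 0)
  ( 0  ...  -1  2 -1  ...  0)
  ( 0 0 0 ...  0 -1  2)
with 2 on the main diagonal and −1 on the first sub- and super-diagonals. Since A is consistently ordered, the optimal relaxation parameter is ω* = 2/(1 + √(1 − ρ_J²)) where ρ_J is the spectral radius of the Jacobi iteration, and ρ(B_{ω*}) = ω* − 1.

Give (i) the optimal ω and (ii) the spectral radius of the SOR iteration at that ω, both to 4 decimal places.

ω* = 1.9486, ρ_SOR = 0.9486

With n=118, ρ(Jacobi) = cos(π/119) = 0.9997.
√(1−ρ_J²) = |sin(π/119)| = 0.02640
ω* = 2/(1 + 0.02640) = 2/1.02640 = 1.9486.
ρ_SOR = ω* − 1 ≈ 0.9486.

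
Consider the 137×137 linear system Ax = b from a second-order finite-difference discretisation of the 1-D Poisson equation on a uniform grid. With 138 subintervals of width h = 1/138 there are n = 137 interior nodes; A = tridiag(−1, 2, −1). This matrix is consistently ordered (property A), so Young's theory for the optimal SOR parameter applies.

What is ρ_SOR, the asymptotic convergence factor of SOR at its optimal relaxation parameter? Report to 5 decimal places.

ρ_SOR = 0.95549

spectrum of D⁻¹(L+U) = {cos(kπ/138) : 1≤k≤137}; ρ_J = cos(π/138) = 0.99974.
root = sin(π/138) = 0.022763  (since 1−cos² = sin²).
[ω*] 2 ÷ (1 + 0.022763) = 2 ÷ 1.022763 = 1.95549.
ρ_SOR = ω* − 1 ≈ 0.95549.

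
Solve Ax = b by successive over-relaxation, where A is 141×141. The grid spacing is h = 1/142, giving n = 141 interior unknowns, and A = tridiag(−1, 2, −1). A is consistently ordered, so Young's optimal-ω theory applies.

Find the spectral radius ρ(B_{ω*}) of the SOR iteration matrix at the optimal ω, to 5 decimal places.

With n=141, ρ(Jacobi) = cos(π/142) = 0.99976.
√(1 − cos²(π/142)) = sin(π/142) ≈ 0.022122.
ω* = 2 / (1 + 0.022122) = 2 / 1.022122 ≈ 1.95671.
ρ_SOR = ω* − 1 ≈ 0.95671.

ρ_SOR = 0.95671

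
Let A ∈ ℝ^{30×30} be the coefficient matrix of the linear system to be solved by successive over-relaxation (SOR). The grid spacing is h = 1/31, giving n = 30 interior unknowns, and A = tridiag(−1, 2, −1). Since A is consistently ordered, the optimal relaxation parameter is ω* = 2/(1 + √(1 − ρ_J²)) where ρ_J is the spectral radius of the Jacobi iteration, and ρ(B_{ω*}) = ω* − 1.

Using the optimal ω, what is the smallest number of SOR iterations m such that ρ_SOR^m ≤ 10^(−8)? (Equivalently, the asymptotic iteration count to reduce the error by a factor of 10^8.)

n=30: λ(B_J) = 1 − λ(A)/2 = cos(kπ/31); k=1 gives ρ_J = 0.9948693.
1 − cos²(π/31) = sin²(π/31) ⇒ √(1−ρ_J²) = sin(π/31) = 0.1011683.
Young: ω* = 2/(1+√(1−ρ_J²)) = 2/(1+0.1011683) = 2/1.1011683 = 1.8162528.
ρ_SOR = ω* − 1 = 1.8162528 − 1 = 0.8162528.
ρ_SOR^m ≤ 10^(−8) ⇔ m ≥ 8·ln10/(−ln 0.8162528) = 18.4207/0.203031 = 90.729; m = ⌈90.729⌉ = 91.

m = 91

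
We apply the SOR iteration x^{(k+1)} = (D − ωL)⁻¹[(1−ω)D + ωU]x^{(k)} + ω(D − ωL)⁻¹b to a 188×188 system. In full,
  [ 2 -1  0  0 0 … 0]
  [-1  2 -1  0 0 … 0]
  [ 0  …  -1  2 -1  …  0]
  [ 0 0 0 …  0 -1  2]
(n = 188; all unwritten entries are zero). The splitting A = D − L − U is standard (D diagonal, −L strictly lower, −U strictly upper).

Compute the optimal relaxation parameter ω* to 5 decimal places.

ω* = 1.96730

spectrum of D⁻¹(L+U) = {cos(kπ/189) : 1≤k≤188}; ρ_J = cos(π/189) = 0.99986.
root = sin(π/189) = 0.016621  (since 1−cos² = sin²).
ω* = 2/(1 + 0.016621) = 2/1.016621 = 1.96730.
ρ_SOR = ω* − 1 = 1.96730 − 1 = 0.96730.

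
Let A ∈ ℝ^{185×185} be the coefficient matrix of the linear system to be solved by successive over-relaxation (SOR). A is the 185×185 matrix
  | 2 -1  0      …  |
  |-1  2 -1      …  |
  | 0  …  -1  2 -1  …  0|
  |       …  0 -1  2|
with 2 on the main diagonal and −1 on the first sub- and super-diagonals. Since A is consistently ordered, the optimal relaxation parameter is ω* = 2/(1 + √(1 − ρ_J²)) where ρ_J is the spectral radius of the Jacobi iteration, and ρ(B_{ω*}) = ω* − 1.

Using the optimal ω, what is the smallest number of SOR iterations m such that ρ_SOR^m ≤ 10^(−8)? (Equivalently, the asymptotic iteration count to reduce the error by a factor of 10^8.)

m = 546

ρ_J = max_k |cos(kπ/186)| = cos(π/186) = 0.9998574
√(1 − cos²(π/186)) = sin(π/186) ≈ 0.0168895.
ω* = 2/(1 + 0.0168895) = 2/1.0168895 = 1.9667820.
ρ_SOR = ω* − 1 = 1.9667820 − 1 = 0.9667820.
m ≥ 8·ln10 / (−ln 0.9667820) = 545.278; smallest integer m = 546.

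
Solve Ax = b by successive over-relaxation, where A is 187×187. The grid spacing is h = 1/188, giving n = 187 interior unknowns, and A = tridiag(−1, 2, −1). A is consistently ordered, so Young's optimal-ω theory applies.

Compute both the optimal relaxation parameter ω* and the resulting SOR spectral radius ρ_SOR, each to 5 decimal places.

ω* = 1.96713, ρ_SOR = 0.96713

ρ_J = max_k |cos(kπ/188)| = cos(π/188) = 0.99986
1 − cos²(π/188) = sin²(π/188) ⇒ √(1−ρ_J²) = sin(π/188) = 0.016710.
ω* = 2/(1 + 0.016710) = 2/1.016710 = 1.96713.
ρ_SOR = ω* − 1 ≈ 0.96713.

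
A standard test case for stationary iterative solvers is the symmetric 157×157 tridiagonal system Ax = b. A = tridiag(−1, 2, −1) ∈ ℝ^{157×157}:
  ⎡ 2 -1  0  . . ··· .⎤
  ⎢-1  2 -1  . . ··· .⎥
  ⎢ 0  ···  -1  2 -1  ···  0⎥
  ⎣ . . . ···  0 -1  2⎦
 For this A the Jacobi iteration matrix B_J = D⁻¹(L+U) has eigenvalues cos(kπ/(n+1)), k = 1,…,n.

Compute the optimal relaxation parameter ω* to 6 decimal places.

B_J for the 157×157 system has eigenvalues cos(kπ/158); ρ_J = cos(π/158) = 0.999802.
√(1 − cos²(π/158)) = sin(π/158) ≈ 0.0198822.
Young: ω* = 2/(1+√(1−ρ_J²)) = 2/(1+0.0198822) = 2/1.0198822 = 1.961011.
At ω = 1.961011 every |λ(B_ω)| = ω−1, so ρ_SOR = 0.961011.

ω* = 1.961011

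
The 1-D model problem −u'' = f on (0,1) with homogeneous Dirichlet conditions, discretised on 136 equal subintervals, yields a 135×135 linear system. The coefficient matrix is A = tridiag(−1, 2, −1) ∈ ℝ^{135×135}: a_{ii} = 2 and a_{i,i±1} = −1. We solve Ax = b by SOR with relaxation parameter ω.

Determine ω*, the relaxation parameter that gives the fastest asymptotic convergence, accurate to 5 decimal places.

ω* = 1.95485

[ρ_J] n=135: ρ(B_J) = cos(π/(n+1)) = cos(π/136) = 0.99973.
√(1−ρ_J²) simplifies to sin(π/136) = 0.023098.
ω* = 2 / (1 + 0.023098) = 2 / 1.023098 ≈ 1.95485.
[ρ_SOR] ω* − 1 = 0.95485.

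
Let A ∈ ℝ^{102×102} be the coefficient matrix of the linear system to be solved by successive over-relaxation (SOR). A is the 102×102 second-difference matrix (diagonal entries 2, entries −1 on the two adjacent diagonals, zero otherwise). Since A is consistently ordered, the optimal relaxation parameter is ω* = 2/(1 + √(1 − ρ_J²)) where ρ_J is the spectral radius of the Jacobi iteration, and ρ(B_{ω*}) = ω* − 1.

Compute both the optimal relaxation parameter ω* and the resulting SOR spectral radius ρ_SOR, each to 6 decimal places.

ω* = 1.940813, ρ_SOR = 0.940813

[ρ_J] n=102: ρ(B_J) = cos(π/(n+1)) = cos(π/103) = 0.999535.
√(1 − cos²(π/103)) = sin(π/103) ≈ 0.0304962.
ω* = 2/(1 + 0.0304962) = 2/1.0304962 = 1.940813.
At ω = 1.940813 every |λ(B_ω)| = ω−1, so ρ_SOR = 0.940813.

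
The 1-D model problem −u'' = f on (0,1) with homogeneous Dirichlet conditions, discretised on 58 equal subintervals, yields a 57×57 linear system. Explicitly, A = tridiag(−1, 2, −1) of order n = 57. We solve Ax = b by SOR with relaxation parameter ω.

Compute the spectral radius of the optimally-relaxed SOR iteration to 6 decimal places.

With n=57, ρ(Jacobi) = cos(π/58) = 0.998533.
1 − cos²(π/58) = sin²(π/58) ⇒ √(1−ρ_J²) = sin(π/58) = 0.0541389.
ω* = 2/(1+0.0541389) = 1.897283
Hence ρ(B_{ω*}) = 1.897283 − 1 = 0.897283.

ρ_SOR = 0.897283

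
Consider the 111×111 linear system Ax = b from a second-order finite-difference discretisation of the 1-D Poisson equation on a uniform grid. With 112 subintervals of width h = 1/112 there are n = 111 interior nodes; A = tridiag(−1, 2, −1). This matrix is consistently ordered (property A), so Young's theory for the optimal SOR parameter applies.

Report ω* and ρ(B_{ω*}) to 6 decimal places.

With n=111, ρ(Jacobi) = cos(π/112) = 0.999607.
√(1−ρ_J²) = |sin(π/112)| = 0.0280463
ω* = 2 / (1 + 0.0280463) = 2 / 1.0280463 ≈ 1.945438.
Hence ρ(B_{ω*}) = 1.945438 − 1 = 0.945438.

ω* = 1.945438, ρ_SOR = 0.945438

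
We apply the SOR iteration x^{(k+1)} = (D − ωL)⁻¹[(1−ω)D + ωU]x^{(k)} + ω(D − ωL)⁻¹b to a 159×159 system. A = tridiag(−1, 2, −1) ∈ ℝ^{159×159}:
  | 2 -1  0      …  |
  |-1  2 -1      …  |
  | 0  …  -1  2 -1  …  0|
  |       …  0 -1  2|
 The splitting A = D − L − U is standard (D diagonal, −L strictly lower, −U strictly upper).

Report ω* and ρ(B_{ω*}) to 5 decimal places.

n=159: λ(B_J) = 1 − λ(A)/2 = cos(kπ/160); k=1 gives ρ_J = 0.99981.
√(1−ρ_J²) = |sin(π/160)| = 0.019634
Young: ω* = 2/(1+√(1−ρ_J²)) = 2/(1+0.019634) = 2/1.019634 = 1.96149.
At ω = 1.96149 every |λ(B_ω)| = ω−1, so ρ_SOR = 0.96149.

ω* = 1.96149, ρ_SOR = 0.96149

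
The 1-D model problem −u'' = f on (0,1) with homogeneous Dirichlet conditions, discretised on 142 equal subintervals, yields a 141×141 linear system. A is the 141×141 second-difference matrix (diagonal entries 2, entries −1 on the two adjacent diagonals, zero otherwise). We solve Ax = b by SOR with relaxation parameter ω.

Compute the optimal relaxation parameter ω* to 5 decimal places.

ω* = 1.95671

With n=141, ρ(Jacobi) = cos(π/142) = 0.99976.
1 − cos²(π/142) = sin²(π/142) ⇒ √(1−ρ_J²) = sin(π/142) = 0.022122.
ω* = 2/(1 + 0.022122) = 2/1.022122 = 1.95671.
ρ_SOR = ω* − 1 ≈ 0.95671.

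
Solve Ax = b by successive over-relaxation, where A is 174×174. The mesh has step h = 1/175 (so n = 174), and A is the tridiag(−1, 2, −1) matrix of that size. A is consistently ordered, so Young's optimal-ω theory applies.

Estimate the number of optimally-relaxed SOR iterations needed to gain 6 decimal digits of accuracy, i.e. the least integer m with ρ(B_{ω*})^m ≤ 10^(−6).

m = 385

n=174: λ(B_J) = 1 − λ(A)/2 = cos(kπ/175); k=1 gives ρ_J = 0.9998389.
1 − cos²(π/175) = sin²(π/175) ⇒ √(1−ρ_J²) = sin(π/175) = 0.0179510.
[ω*] 2 ÷ (1 + 0.0179510) = 2 ÷ 1.0179510 = 1.9647311.
[ρ_SOR] ω* − 1 = 0.9647311.
ρ_SOR^m ≤ 10^(−6) ⇔ m ≥ 6·ln10/(−ln 0.9647311) = 13.8155/0.0359059 = 384.770; m = ⌈384.770⌉ = 385.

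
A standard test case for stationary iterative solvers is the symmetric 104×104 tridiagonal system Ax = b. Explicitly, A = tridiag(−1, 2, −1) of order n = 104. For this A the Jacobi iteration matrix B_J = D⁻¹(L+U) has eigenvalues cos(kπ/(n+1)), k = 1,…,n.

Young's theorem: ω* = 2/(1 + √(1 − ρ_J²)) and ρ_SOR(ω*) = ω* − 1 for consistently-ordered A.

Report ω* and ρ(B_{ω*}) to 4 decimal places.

ω* = 1.9419, ρ_SOR = 0.9419

spectrum of D⁻¹(L+U) = {cos(kπ/105) : 1≤k≤104}; ρ_J = cos(π/105) = 0.9996.
root = sin(π/105) = 0.02992  (since 1−cos² = sin²).
ω* = 2/(1 + 0.02992) = 2/1.02992 = 1.9419.
[ρ_SOR] ω* − 1 = 0.9419.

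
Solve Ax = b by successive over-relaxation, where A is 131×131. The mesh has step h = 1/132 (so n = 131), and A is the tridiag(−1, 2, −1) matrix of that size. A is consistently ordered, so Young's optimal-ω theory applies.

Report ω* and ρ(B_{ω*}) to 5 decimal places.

n=131: λ(B_J) = 1 − λ(A)/2 = cos(kπ/132); k=1 gives ρ_J = 0.99972.
√(1−ρ_J²) = |sin(π/132)| = 0.023798
So ω* = 2/1.023798 = 1.95351 (Young).
and ρ(B_{ω*}) = 1.95351 − 1 = 0.95351.

ω* = 1.95351, ρ_SOR = 0.95351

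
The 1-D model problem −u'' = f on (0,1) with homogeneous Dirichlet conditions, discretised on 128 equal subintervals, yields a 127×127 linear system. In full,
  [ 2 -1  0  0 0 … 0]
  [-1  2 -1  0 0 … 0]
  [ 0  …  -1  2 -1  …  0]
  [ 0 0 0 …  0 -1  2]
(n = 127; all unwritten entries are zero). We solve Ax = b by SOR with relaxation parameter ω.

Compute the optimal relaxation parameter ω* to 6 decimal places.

ω* = 1.952093

½·tridiag(1,0,1) at n=127: λ_k = cos(kπ/128); max |λ| at k=1 ⇒ ρ_J = cos(π/128) ≈ 0.999699.
root = sin(π/128) = 0.0245412  (since 1−cos² = sin²).
ω* = 2/(1 + 0.0245412) = 2/1.0245412 = 1.952093.
and ρ(B_{ω*}) = 1.952093 − 1 = 0.952093.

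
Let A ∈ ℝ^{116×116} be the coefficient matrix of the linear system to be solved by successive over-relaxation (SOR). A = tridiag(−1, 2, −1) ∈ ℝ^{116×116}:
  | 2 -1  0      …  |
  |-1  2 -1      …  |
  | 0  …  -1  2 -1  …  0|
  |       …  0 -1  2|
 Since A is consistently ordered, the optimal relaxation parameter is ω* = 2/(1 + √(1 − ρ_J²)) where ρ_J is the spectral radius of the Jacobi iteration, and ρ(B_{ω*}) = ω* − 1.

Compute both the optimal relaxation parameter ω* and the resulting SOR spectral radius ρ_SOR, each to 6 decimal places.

ω* = 1.947708, ρ_SOR = 0.947708

½·tridiag(1,0,1) at n=116: λ_k = cos(kπ/117); max |λ| at k=1 ⇒ ρ_J = cos(π/117) ≈ 0.999640.
√(1−ρ_J²) = |sin(π/117)| = 0.0268480
So ω* = 2/1.0268480 = 1.947708 (Young).
ρ(B_{ω*}) = ω*−1 = 0.947708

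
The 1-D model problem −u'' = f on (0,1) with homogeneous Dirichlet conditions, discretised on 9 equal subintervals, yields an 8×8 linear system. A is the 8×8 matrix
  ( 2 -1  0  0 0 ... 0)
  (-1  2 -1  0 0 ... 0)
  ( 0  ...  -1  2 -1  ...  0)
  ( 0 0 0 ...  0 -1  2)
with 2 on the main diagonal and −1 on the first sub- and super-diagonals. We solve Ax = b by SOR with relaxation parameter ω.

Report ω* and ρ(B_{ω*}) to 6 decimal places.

ω* = 1.490291, ρ_SOR = 0.490291

[ρ_J] n=8: ρ(B_J) = cos(π/(n+1)) = cos(π/9) = 0.939693.
1 − cos²(π/9) = sin²(π/9) ⇒ √(1−ρ_J²) = sin(π/9) = 0.3420201.
[ω*] 2 ÷ (1 + 0.3420201) = 2 ÷ 1.3420201 = 1.490291.
ρ_SOR = ω* − 1 ≈ 0.490291.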